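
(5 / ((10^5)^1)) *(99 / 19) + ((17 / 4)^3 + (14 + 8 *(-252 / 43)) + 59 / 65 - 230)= -78684677193 / 424840000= -185.21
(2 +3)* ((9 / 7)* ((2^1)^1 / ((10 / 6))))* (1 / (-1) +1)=0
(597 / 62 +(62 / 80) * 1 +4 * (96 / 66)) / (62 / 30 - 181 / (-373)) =247602249 / 38950384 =6.36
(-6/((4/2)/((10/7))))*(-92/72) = 5.48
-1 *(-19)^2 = -361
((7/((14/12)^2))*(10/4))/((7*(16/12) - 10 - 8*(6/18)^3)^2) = 13.87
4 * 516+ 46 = 2110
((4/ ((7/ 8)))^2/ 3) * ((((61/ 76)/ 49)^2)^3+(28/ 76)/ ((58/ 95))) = 15558754488188214194183/ 3701281829298172656404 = 4.20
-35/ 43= -0.81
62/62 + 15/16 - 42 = -641/16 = -40.06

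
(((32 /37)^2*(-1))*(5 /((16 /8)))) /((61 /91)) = -2.79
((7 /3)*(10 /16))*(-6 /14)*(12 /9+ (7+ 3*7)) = -55 /3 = -18.33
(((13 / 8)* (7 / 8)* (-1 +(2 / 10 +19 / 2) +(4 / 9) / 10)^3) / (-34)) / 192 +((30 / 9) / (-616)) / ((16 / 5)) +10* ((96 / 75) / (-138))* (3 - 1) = -179530509304483 / 539394121728000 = -0.33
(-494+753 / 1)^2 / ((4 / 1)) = 67081 / 4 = 16770.25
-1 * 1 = -1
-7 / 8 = -0.88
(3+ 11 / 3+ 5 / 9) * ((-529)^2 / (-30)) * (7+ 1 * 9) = -29103464 / 27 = -1077906.07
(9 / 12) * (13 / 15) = 13 / 20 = 0.65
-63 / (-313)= 63 / 313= 0.20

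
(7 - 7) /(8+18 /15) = 0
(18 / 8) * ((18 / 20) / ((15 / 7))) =189 / 200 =0.94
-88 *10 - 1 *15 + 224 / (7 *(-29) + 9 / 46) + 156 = -6904435 / 9329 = -740.10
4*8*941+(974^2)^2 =899986183088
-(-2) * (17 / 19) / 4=17 / 38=0.45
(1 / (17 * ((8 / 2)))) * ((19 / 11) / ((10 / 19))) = 361 / 7480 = 0.05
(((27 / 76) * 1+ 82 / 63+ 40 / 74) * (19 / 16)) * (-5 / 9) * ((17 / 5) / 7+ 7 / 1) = -50995811 / 4699296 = -10.85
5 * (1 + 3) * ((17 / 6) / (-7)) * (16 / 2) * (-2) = 2720 / 21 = 129.52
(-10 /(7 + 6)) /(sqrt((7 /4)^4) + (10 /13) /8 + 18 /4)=-160 /1593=-0.10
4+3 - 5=2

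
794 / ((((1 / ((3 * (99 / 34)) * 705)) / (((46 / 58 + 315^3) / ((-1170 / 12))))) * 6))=-128798224801686 / 493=-261254005682.93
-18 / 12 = -3 / 2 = -1.50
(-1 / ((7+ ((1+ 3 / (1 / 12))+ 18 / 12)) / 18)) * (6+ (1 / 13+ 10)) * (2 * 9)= -135432 / 1183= -114.48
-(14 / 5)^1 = -14 / 5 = -2.80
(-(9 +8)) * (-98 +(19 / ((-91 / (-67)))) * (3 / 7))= 1564.08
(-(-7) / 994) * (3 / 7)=3 / 994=0.00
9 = 9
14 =14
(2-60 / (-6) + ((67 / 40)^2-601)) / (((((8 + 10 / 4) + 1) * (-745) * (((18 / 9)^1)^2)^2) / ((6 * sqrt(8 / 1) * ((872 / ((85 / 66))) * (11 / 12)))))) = 37110324537 * sqrt(2) / 1165180000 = 45.04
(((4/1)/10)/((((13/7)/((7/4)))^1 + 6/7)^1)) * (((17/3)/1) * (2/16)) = 833/5640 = 0.15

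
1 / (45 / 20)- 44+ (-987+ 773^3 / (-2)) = -4157027803 / 18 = -230945989.06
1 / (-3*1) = -1 / 3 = -0.33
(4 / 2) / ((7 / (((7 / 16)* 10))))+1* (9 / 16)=29 / 16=1.81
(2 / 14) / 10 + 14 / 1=981 / 70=14.01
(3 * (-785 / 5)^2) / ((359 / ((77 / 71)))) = 5693919 / 25489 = 223.39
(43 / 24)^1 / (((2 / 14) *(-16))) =-301 / 384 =-0.78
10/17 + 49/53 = 1363/901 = 1.51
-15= -15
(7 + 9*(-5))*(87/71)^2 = -287622/5041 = -57.06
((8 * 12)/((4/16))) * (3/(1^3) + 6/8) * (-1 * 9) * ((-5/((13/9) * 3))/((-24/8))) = -64800/13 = -4984.62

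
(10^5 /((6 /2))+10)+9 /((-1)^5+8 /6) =33370.33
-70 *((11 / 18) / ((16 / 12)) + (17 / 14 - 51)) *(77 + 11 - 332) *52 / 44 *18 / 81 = -65715910 / 297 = -221265.69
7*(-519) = -3633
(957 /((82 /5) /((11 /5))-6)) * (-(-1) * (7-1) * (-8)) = -31581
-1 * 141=-141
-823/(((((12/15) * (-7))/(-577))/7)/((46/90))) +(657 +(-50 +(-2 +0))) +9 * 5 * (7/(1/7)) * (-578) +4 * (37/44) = -624599491/396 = -1577271.44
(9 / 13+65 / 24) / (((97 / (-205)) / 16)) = -435010 / 3783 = -114.99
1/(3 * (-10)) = -1/30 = -0.03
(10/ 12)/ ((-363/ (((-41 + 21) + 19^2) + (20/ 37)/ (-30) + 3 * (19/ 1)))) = -10040/ 10989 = -0.91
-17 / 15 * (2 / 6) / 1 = -17 / 45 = -0.38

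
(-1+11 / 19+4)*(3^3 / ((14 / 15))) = 13770 / 133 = 103.53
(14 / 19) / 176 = 7 / 1672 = 0.00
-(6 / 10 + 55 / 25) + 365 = 362.20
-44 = -44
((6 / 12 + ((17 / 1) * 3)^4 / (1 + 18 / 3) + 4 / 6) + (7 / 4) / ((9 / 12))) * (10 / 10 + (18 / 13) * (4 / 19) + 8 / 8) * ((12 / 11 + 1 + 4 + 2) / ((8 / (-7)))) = -15678665.32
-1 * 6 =-6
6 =6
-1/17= -0.06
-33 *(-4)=132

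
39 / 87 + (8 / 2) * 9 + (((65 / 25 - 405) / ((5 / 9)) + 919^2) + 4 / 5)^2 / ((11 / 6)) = 77436709083253481 / 199375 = 388397286937.95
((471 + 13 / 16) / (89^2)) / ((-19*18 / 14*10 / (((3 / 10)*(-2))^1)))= 0.00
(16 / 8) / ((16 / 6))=3 / 4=0.75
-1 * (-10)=10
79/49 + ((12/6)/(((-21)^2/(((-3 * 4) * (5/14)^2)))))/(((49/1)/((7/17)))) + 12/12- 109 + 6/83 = -7563714955/71144031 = -106.32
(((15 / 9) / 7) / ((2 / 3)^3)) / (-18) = -5 / 112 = -0.04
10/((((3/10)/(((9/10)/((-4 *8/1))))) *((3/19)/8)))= -95/2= -47.50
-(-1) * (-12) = -12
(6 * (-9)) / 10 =-27 / 5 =-5.40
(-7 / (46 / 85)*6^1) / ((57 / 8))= -4760 / 437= -10.89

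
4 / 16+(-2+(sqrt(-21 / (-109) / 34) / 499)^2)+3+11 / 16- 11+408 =2945108878867 / 7382381648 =398.94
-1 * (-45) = 45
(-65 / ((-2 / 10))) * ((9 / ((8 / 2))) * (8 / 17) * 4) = 23400 / 17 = 1376.47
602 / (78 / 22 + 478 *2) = 6622 / 10555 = 0.63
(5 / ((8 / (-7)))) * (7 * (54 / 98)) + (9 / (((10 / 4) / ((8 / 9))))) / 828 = -16.87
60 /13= 4.62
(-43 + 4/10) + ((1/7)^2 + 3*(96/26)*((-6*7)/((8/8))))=-1617376/3185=-507.81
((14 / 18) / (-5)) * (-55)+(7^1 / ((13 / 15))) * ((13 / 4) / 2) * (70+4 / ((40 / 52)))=8960 / 9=995.56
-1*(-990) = 990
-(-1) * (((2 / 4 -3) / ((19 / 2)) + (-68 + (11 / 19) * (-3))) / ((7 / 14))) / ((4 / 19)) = -665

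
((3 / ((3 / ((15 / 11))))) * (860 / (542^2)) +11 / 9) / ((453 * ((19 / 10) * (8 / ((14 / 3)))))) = 0.00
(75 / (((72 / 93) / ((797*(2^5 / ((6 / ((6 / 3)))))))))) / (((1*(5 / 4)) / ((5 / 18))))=183014.81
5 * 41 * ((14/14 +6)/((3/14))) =20090/3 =6696.67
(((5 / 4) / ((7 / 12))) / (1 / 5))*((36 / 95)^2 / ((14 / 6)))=11664 / 17689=0.66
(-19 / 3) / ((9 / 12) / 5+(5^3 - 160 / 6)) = -20 / 311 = -0.06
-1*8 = -8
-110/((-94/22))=1210/47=25.74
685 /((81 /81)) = 685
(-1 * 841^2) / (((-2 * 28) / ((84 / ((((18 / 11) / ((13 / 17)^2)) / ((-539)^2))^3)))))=111419896841859822446597114887139 / 93846868272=1187252157620510421017.12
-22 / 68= -11 / 34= -0.32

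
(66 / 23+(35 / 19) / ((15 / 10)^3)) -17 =-160285 / 11799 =-13.58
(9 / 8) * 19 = 171 / 8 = 21.38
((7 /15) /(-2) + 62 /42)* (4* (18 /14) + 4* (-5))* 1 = -4524 /245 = -18.47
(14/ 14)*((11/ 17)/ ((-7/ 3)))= -33/ 119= -0.28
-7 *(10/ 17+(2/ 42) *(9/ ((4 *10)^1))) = -2851/ 680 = -4.19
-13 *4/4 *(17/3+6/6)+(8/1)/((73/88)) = -77.02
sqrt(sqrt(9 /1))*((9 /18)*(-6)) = -3*sqrt(3) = -5.20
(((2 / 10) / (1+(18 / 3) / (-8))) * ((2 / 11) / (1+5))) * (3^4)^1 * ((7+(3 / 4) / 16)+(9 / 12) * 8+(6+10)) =57.04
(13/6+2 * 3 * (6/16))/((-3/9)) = -53/4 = -13.25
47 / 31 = 1.52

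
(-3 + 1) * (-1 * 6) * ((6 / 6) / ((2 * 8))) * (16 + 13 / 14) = 711 / 56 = 12.70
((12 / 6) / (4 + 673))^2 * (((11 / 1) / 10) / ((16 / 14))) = 77 / 9166580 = 0.00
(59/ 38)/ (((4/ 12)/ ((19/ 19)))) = 177/ 38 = 4.66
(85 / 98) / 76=85 / 7448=0.01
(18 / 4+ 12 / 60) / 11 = 47 / 110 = 0.43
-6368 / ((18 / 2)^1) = -6368 / 9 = -707.56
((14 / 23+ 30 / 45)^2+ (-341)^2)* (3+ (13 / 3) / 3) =22144863400 / 42849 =516811.67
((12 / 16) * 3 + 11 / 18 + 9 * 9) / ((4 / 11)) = 33209 / 144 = 230.62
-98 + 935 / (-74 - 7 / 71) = -581963 / 5261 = -110.62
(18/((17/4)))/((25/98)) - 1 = 6631/425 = 15.60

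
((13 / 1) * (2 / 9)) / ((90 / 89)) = 1157 / 405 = 2.86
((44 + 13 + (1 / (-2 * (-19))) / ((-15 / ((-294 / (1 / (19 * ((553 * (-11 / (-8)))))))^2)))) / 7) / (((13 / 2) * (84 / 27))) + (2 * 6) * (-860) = -45579042965577 / 203840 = -223602055.36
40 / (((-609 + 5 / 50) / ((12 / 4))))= -1200 / 6089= -0.20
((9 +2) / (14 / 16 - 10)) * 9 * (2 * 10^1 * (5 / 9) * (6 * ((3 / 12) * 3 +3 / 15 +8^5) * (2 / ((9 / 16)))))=-18455472640 / 219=-84271564.57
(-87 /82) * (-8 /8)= 87 /82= 1.06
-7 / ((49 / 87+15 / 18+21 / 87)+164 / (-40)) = 145 / 51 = 2.84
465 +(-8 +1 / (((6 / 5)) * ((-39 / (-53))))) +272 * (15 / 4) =345883 / 234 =1478.13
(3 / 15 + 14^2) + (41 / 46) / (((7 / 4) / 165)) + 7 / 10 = 452309 / 1610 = 280.94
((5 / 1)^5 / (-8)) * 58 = -90625 / 4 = -22656.25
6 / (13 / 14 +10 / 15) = 252 / 67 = 3.76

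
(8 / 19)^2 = 64 / 361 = 0.18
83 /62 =1.34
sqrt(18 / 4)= 3*sqrt(2) / 2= 2.12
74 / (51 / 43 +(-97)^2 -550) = 0.01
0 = 0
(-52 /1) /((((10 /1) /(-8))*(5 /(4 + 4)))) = 1664 /25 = 66.56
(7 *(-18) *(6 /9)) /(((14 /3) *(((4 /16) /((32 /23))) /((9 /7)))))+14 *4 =-11720 /161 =-72.80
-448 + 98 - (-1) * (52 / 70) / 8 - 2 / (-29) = -1420343 / 4060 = -349.84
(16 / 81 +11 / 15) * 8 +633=259381 / 405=640.45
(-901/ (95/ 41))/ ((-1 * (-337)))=-36941/ 32015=-1.15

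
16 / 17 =0.94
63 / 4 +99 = 459 / 4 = 114.75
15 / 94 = 0.16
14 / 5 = 2.80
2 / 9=0.22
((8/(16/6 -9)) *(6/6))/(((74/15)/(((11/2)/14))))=-495/4921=-0.10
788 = 788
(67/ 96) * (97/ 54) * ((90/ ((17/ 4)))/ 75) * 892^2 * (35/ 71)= 4524642794/ 32589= 138839.57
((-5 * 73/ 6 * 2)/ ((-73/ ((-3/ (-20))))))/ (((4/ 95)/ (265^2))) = 6671375/ 16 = 416960.94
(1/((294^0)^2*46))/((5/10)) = 1/23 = 0.04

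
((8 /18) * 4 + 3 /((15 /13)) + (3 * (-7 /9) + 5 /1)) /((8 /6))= 317 /60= 5.28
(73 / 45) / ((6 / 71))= 5183 / 270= 19.20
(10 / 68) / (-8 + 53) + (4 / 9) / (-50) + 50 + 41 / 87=11195803 / 221850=50.47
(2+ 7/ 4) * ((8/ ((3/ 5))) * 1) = 50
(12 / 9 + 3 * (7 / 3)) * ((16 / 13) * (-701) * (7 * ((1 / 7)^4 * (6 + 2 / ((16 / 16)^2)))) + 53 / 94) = -162.99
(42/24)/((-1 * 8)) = -7/32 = -0.22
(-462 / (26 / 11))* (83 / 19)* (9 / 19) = -404.46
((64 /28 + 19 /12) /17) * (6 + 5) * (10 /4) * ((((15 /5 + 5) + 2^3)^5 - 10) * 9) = 28114675875 /476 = 59064445.12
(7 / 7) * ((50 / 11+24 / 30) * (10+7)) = 4998 / 55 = 90.87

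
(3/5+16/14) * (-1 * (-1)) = 61/35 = 1.74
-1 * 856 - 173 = -1029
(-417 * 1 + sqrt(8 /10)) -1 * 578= -995 + 2 * sqrt(5) /5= -994.11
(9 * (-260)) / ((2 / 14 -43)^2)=-637 / 500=-1.27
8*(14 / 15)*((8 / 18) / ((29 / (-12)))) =-1792 / 1305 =-1.37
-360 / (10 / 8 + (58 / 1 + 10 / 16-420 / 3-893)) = 0.37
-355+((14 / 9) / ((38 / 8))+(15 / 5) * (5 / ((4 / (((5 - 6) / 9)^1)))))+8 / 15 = -1212581 / 3420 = -354.56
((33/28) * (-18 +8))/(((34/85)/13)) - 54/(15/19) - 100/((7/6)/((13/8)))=-82701/140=-590.72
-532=-532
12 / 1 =12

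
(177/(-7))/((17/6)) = -1062/119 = -8.92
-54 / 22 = -27 / 11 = -2.45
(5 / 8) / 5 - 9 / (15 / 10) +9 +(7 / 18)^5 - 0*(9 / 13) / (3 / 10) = 5921707 / 1889568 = 3.13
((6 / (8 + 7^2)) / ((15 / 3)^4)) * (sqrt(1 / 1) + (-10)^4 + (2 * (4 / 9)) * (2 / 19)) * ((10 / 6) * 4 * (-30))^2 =218903936 / 3249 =67375.79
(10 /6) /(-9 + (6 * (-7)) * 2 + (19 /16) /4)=-0.02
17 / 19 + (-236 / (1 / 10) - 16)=-45127 / 19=-2375.11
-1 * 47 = -47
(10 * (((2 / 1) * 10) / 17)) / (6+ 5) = 200 / 187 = 1.07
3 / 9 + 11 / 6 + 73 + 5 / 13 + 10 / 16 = 76.18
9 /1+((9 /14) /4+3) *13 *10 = 11757 /28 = 419.89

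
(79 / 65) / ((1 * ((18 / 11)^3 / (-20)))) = -105149 / 18954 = -5.55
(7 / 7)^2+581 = 582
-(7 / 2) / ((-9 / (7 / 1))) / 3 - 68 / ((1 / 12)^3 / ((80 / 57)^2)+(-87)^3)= 39653767969511 / 43695098246106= 0.91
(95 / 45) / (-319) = -19 / 2871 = -0.01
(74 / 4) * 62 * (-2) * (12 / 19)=-27528 / 19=-1448.84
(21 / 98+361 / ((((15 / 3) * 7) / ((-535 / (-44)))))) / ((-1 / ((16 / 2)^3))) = -4952704 / 77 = -64320.83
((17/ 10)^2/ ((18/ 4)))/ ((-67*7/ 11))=-3179/ 211050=-0.02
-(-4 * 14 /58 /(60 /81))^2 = -35721 /21025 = -1.70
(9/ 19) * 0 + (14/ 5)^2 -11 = -79/ 25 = -3.16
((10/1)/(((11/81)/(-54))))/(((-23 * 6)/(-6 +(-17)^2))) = 2063070/253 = 8154.43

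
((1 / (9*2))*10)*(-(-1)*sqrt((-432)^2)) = 240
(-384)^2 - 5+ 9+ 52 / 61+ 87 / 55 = 494736467 / 3355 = 147462.43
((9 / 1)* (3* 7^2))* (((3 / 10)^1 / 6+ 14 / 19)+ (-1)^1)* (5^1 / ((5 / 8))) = -214326 / 95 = -2256.06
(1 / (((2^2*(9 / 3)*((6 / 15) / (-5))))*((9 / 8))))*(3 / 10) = -5 / 18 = -0.28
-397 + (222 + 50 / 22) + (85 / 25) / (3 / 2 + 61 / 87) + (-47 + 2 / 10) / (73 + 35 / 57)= -7593404773 / 44194370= -171.82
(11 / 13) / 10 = 11 / 130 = 0.08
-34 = -34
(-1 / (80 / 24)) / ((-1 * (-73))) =-3 / 730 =-0.00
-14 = -14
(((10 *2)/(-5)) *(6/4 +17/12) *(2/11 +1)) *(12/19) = -1820/209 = -8.71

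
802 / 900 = 401 / 450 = 0.89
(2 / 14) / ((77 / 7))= 1 / 77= 0.01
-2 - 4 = -6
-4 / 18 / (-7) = 2 / 63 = 0.03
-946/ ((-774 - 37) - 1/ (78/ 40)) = 36894/ 31649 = 1.17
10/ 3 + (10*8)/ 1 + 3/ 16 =4009/ 48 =83.52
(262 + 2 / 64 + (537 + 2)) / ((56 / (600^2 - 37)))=9226931579 / 1792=5148957.35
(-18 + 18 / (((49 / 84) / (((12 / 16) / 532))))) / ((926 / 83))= -2775105 / 1724212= -1.61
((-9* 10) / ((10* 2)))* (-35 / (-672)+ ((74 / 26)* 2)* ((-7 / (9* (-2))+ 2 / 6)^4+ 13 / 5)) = -17216903 / 233280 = -73.80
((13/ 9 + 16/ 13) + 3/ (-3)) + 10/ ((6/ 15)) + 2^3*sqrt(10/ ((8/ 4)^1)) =8*sqrt(5) + 3121/ 117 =44.56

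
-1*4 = -4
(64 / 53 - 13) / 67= -0.18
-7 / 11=-0.64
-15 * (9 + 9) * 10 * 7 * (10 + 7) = -321300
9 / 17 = 0.53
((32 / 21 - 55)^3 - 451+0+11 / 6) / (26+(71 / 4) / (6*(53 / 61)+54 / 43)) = -4590757361584 / 860349105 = -5335.92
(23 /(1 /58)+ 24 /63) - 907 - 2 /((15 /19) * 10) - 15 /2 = 440609 /1050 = 419.63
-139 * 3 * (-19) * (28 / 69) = 73948 / 23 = 3215.13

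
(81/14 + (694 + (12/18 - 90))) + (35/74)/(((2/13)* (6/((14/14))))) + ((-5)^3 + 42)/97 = 122622167/200984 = 610.11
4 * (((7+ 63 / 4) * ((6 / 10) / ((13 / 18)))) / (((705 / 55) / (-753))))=-1043658 / 235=-4441.10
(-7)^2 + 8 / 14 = 347 / 7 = 49.57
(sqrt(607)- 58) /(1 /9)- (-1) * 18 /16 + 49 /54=-112313 /216 + 9 * sqrt(607)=-298.23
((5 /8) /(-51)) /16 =-5 /6528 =-0.00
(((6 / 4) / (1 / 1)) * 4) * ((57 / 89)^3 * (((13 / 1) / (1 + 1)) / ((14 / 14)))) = 7222527 / 704969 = 10.25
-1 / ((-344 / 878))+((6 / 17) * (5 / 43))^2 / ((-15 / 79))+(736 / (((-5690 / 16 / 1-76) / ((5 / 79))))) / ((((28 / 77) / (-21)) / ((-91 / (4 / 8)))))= -219968137117763 / 194355645476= -1131.78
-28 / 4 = -7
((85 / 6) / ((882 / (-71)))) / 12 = -6035 / 63504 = -0.10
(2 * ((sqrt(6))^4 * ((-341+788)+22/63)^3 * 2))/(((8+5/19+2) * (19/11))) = 3939801395989712/5417685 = 727211234.32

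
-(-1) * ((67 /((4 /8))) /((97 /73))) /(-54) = -4891 /2619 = -1.87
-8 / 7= -1.14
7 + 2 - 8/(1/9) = -63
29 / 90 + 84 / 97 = 1.19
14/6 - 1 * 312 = -929/3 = -309.67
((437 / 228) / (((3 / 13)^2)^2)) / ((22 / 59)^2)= 2286679343 / 470448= 4860.64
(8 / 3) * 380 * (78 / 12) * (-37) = -731120 / 3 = -243706.67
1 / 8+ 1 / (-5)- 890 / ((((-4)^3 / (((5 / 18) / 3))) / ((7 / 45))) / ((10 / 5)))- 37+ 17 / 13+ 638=304594967 / 505440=602.63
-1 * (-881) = 881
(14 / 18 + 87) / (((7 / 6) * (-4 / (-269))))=106255 / 21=5059.76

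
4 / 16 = 1 / 4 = 0.25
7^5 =16807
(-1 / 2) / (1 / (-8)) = 4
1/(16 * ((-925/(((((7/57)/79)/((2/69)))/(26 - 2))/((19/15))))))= -161/1350659840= -0.00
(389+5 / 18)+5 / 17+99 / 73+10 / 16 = 391.55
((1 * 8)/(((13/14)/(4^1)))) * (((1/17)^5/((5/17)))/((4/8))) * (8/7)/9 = 1024/48859785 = 0.00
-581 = -581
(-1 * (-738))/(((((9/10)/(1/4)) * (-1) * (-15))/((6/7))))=82/7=11.71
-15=-15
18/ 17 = 1.06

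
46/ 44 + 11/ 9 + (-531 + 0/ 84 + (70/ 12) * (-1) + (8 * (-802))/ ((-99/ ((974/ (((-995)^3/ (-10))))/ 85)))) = -295415413530794/ 552627004875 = -534.57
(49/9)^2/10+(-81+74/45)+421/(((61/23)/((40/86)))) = -5438771/2124630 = -2.56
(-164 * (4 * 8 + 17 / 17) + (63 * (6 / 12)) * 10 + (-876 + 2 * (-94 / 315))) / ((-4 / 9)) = 1881683 / 140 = 13440.59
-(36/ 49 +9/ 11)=-837/ 539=-1.55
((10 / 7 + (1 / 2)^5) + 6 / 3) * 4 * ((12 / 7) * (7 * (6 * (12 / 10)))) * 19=159030 / 7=22718.57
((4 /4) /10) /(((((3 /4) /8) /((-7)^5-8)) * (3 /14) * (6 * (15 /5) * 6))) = -62776 /81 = -775.01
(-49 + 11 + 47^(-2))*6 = -503646/2209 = -228.00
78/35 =2.23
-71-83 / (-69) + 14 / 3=-1498 / 23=-65.13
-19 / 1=-19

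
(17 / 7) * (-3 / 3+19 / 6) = 221 / 42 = 5.26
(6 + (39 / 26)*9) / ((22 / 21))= 18.61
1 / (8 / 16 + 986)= 2 / 1973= 0.00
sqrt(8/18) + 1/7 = 17/21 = 0.81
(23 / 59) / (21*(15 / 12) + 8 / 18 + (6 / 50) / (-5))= 103500 / 7081003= 0.01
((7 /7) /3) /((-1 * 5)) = -1 /15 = -0.07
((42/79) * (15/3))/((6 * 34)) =35/2686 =0.01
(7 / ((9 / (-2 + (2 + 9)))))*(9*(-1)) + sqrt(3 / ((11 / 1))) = -62.48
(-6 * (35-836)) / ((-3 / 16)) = -25632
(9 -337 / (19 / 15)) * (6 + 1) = -34188 / 19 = -1799.37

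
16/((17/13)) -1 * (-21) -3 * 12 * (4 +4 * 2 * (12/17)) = -5339/17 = -314.06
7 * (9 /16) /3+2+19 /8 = 91 /16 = 5.69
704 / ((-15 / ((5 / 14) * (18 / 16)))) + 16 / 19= -2396 / 133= -18.02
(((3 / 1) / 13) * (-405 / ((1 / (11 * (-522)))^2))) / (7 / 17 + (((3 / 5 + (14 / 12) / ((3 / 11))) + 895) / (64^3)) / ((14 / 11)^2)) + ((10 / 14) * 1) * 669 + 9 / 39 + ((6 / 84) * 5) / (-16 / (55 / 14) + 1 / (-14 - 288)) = -213205283917668490937593993 / 28636321756673527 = -7445274771.30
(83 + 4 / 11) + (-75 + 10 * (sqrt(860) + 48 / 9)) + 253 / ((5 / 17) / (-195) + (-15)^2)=309253651 / 4922742 + 20 * sqrt(215)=356.08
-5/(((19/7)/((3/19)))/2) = -210/361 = -0.58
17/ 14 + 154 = 2173/ 14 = 155.21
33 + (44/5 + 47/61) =12984/305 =42.57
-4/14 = -2/7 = -0.29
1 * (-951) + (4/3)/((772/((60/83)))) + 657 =-294.00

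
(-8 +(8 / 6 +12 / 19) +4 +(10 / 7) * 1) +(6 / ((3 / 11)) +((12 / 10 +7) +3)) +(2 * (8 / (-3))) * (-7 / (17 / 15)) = 2222608 / 33915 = 65.53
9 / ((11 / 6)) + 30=384 / 11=34.91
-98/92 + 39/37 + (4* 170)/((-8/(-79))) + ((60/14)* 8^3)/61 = 4906287717/726754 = 6750.96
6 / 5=1.20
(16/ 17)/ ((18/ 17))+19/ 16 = 299/ 144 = 2.08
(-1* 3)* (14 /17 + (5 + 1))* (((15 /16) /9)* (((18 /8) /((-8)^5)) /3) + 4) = -729808461 /8912896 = -81.88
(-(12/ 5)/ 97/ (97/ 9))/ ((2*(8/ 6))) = -0.00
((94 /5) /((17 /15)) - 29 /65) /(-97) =-17837 /107185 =-0.17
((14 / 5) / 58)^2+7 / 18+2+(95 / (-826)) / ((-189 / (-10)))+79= 267130169461 / 3282296850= 81.39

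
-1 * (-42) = 42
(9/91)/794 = 9/72254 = 0.00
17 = 17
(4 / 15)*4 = 16 / 15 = 1.07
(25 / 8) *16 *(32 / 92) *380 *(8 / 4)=304000 / 23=13217.39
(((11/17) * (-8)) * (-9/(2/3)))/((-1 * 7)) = -1188/119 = -9.98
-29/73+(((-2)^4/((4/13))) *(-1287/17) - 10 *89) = -5990435/1241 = -4827.10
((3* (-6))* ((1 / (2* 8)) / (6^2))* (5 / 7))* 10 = -0.22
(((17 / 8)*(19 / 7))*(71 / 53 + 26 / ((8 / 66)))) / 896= 7389917 / 5318656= 1.39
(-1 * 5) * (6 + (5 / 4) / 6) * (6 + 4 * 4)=-8195 / 12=-682.92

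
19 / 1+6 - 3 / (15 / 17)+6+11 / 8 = 1159 / 40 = 28.98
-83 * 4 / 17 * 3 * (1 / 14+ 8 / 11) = -61254 / 1309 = -46.79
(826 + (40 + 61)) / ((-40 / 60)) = -2781 / 2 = -1390.50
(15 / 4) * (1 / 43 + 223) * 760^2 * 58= 1204772520000 / 43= 28017965581.40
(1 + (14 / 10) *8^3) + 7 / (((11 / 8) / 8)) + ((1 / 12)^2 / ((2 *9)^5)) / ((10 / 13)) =22703295569039 / 29930757120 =758.53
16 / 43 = 0.37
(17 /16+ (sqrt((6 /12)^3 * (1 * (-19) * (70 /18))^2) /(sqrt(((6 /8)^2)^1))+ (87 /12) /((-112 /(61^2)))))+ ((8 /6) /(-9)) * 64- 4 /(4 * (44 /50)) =-33320369 /133056+ 665 * sqrt(2) /27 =-215.59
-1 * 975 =-975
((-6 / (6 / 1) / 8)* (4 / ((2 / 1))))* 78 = -39 / 2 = -19.50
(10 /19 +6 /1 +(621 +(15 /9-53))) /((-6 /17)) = -558331 /342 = -1632.55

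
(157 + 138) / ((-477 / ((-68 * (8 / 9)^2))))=1283840 / 38637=33.23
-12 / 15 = -0.80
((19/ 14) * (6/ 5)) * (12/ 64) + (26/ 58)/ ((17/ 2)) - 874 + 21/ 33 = -2651213067/ 3036880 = -873.01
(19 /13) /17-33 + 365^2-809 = 29256662 /221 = 132383.09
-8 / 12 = -2 / 3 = -0.67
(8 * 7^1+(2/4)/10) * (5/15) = 1121/60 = 18.68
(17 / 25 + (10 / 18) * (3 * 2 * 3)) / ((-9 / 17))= -1513 / 75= -20.17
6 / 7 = 0.86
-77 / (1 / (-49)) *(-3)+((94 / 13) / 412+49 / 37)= -1121421473 / 99086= -11317.66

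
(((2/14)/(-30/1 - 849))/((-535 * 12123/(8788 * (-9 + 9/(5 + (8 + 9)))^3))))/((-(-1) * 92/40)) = -26159679/430926925187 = -0.00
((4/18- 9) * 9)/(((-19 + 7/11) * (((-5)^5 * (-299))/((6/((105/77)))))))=9559/471859375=0.00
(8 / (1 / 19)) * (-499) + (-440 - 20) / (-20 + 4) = -303277 / 4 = -75819.25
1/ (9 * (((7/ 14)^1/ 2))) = 4/ 9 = 0.44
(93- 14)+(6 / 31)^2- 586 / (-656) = 25194813 / 315208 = 79.93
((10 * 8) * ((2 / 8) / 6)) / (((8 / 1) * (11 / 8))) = 10 / 33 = 0.30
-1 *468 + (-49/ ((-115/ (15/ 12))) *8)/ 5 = -53722/ 115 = -467.15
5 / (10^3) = 1 / 200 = 0.00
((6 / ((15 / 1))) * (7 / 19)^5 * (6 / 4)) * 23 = 1159683 / 12380495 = 0.09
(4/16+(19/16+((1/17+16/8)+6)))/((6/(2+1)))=4.75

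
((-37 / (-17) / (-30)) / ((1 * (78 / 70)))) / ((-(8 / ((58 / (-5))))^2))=0.14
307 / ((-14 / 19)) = -5833 / 14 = -416.64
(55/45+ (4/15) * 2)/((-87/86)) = -6794/3915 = -1.74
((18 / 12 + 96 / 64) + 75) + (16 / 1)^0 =79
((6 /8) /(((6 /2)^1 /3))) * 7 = 21 /4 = 5.25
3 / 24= 1 / 8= 0.12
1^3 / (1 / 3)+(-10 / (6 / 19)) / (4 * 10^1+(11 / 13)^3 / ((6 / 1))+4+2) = 2.31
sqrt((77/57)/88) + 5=sqrt(798)/228 + 5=5.12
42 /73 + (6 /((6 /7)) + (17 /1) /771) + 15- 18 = 258755 /56283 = 4.60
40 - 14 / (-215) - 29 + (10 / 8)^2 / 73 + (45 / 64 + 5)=16864863 / 1004480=16.79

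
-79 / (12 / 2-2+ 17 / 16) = -1264 / 81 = -15.60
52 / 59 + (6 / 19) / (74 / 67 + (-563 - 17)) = 19148425 / 21739553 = 0.88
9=9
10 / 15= 2 / 3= 0.67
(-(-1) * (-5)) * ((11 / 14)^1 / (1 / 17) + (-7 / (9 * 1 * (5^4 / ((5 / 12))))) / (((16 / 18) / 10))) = -112151 / 1680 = -66.76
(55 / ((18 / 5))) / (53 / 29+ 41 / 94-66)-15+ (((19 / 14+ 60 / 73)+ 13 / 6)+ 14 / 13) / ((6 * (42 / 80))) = -1374772400 / 101697687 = -13.52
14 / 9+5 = 59 / 9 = 6.56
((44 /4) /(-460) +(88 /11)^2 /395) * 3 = 15057 /36340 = 0.41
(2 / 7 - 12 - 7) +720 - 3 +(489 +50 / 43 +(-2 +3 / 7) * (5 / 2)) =713081 / 602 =1184.52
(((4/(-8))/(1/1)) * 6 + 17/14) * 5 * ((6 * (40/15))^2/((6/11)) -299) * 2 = -9125/3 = -3041.67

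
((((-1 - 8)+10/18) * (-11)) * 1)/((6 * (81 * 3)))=418/6561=0.06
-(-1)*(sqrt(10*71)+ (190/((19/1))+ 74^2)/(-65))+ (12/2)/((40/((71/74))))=-124699/1480+ sqrt(710)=-57.61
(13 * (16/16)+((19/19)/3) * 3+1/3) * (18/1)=258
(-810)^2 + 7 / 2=1312207 / 2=656103.50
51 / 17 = 3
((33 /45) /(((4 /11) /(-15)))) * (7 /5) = -847 /20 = -42.35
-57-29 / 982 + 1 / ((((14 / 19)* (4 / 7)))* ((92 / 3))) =-20581117 / 361376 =-56.95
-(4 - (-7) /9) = -43 /9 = -4.78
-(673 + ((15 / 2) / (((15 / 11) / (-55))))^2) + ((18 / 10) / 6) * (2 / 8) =-3687167 / 40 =-92179.18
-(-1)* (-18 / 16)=-9 / 8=-1.12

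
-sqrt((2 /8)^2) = -1 /4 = -0.25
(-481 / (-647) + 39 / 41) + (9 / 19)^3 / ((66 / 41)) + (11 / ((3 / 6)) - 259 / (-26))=877406923111 / 26018663099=33.72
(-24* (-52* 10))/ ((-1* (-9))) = 4160/ 3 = 1386.67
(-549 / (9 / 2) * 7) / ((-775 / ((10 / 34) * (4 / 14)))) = 244 / 2635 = 0.09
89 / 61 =1.46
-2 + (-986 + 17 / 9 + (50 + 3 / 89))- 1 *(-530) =-325268 / 801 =-406.08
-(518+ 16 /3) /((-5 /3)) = 314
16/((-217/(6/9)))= -32/651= -0.05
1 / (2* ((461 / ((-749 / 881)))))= -749 / 812282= -0.00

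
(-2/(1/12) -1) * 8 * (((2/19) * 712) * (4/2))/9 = -569600/171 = -3330.99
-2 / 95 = -0.02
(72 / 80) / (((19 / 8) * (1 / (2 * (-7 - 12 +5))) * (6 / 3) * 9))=-56 / 95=-0.59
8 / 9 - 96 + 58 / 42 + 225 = 8270 / 63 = 131.27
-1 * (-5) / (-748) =-5 / 748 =-0.01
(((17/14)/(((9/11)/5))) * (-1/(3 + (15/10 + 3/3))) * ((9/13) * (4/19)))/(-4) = 85/1729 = 0.05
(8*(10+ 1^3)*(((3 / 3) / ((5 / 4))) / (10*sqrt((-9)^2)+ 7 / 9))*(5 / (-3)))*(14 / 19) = -14784 / 15523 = -0.95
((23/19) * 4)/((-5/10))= -184/19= -9.68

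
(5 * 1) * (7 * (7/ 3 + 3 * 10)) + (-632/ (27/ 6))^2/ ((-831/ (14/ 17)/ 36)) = 54412519/ 127143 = 427.96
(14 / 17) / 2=7 / 17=0.41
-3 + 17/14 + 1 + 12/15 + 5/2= 88/35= 2.51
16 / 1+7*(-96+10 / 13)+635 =-203 / 13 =-15.62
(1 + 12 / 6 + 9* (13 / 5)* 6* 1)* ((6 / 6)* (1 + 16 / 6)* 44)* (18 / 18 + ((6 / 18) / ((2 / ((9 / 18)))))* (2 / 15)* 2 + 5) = 31348196 / 225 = 139325.32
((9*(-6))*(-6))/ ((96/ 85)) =2295/ 8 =286.88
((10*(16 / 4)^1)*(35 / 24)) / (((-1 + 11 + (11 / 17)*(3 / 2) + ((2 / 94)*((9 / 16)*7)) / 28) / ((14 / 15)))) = 5011328 / 1010061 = 4.96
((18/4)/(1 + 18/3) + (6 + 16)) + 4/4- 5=261/14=18.64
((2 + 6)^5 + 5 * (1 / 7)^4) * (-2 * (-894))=140672639724 / 2401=58589187.72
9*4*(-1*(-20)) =720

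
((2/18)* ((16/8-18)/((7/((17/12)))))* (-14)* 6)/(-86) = -136/387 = -0.35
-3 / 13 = -0.23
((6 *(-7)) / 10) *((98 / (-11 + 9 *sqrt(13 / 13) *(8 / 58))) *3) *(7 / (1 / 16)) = 20053152 / 1415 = 14171.84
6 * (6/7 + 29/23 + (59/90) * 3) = 19729/805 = 24.51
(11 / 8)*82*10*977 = 2203135 / 2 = 1101567.50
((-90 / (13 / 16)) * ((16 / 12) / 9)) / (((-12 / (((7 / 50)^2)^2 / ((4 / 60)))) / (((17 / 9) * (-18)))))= -163268 / 609375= -0.27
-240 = -240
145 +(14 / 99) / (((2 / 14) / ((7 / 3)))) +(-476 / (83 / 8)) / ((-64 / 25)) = 8146241 / 49302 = 165.23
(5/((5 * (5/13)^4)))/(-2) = -28561/1250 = -22.85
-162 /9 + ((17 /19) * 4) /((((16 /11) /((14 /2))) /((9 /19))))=-14211 /1444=-9.84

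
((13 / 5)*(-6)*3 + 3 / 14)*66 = -107613 / 35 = -3074.66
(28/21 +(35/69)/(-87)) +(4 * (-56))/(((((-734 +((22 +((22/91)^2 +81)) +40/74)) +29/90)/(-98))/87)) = -316008279762619067/104301420229791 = -3029.76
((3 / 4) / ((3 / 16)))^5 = 1024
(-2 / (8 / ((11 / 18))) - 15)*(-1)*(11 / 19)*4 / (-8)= -12001 / 2736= -4.39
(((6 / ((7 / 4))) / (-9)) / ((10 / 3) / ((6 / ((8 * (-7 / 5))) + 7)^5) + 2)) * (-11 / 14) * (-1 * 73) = -311988377311006 / 28561060540607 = -10.92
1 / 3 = 0.33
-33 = -33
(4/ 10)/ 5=2/ 25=0.08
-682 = -682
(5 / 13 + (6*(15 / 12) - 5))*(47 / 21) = 1175 / 182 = 6.46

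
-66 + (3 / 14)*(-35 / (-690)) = -6071 / 92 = -65.99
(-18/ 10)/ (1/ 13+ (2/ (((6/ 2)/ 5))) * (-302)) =351/ 196285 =0.00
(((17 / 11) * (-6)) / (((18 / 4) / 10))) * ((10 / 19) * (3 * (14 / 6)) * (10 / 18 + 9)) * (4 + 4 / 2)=-8187200 / 1881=-4352.58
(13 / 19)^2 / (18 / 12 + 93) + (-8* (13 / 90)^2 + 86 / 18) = 23619949 / 5117175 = 4.62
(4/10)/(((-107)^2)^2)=2/655398005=0.00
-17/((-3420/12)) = 17/285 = 0.06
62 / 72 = 31 / 36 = 0.86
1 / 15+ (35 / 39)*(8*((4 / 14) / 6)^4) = 361379 / 5417685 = 0.07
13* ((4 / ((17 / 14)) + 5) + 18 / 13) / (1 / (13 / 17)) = 27807 / 289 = 96.22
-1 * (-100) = 100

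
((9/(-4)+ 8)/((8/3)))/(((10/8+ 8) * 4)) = 69/1184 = 0.06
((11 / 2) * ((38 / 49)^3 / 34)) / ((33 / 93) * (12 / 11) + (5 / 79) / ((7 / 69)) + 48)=369549202 / 240059675205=0.00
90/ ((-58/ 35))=-1575/ 29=-54.31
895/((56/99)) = 1582.23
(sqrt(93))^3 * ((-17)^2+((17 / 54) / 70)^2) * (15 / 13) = 128009784559 * sqrt(93) / 4127760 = 299068.18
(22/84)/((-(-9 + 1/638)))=3509/120561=0.03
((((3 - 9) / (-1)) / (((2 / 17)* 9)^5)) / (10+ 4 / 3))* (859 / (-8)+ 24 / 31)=-2208044677 / 52068096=-42.41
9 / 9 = 1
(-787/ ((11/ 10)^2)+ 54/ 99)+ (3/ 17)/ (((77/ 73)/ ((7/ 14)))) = -18712483/ 28798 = -649.78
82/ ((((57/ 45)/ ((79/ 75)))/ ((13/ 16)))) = 42107/ 760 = 55.40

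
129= 129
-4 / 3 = -1.33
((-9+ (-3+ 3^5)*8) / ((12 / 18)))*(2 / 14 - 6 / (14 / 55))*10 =-671580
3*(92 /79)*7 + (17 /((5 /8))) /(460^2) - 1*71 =-486281907 /10447750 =-46.54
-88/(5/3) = -52.80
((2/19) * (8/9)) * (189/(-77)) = -48/209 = -0.23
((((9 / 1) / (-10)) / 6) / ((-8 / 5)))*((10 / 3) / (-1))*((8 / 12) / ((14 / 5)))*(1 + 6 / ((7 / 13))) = -2125 / 2352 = -0.90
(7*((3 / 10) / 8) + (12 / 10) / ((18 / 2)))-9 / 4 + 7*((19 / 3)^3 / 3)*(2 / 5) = 1524401 / 6480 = 235.25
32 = 32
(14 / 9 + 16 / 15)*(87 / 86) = 1711 / 645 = 2.65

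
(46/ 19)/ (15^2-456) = -46/ 4389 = -0.01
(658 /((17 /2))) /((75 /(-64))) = -66.06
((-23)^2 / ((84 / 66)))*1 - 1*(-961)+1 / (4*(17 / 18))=163852 / 119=1376.91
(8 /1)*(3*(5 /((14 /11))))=660 /7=94.29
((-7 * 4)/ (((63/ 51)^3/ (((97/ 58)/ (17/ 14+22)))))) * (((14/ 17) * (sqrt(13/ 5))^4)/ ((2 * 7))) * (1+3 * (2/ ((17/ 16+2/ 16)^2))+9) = -7501406536/ 1236650625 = -6.07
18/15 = 6/5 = 1.20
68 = 68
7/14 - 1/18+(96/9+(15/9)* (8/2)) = 17.78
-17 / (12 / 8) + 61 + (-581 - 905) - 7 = -4330 / 3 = -1443.33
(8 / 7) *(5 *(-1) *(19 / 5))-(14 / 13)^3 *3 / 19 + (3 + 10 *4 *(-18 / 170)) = -114979741 / 4967417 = -23.15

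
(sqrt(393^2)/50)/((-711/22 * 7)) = -1441/41475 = -0.03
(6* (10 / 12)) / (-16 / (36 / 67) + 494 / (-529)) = -23805 / 146218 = -0.16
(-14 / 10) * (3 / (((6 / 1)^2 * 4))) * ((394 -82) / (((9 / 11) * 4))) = -1001 / 360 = -2.78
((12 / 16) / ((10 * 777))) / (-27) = -1 / 279720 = -0.00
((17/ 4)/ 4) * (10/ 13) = 0.82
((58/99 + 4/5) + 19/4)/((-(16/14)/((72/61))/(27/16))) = -2296161/214720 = -10.69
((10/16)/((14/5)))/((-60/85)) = -425/1344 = -0.32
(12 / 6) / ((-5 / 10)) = -4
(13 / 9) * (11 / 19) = 143 / 171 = 0.84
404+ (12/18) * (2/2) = 404.67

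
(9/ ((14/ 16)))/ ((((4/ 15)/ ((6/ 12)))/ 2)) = 270/ 7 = 38.57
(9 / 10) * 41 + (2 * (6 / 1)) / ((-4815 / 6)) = 39467 / 1070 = 36.89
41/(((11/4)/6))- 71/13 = 12011/143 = 83.99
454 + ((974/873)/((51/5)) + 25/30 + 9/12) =81155227/178092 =455.69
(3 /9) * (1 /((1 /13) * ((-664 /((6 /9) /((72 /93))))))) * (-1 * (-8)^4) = 51584 /2241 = 23.02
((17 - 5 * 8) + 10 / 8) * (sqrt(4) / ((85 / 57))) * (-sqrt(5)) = 4959 * sqrt(5) / 170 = 65.23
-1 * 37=-37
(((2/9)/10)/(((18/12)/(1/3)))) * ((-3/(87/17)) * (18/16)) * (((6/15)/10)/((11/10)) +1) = -323/95700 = -0.00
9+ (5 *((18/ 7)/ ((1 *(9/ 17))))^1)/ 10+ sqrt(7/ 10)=sqrt(70)/ 10+ 80/ 7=12.27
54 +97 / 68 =3769 / 68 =55.43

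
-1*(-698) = 698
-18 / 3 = -6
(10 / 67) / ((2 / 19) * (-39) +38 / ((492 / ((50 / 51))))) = -1191870 / 32178023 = -0.04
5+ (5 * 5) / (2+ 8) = 15 / 2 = 7.50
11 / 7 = 1.57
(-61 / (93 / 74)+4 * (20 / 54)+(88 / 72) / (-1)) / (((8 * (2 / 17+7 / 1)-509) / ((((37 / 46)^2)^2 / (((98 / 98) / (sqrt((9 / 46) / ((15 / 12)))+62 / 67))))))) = 1287460521433 * sqrt(230) / 1104020765715600+1287460521433 / 31123166046120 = 0.06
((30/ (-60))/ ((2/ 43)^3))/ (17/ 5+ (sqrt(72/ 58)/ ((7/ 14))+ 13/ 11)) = -887695655/ 624896+ 240508675 *sqrt(29)/ 1874688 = -729.67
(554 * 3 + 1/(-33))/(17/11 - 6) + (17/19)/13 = -373.03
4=4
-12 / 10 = -6 / 5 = -1.20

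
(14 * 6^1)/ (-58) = -42/ 29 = -1.45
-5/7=-0.71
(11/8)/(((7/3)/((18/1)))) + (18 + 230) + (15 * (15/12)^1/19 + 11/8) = 277671/1064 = 260.97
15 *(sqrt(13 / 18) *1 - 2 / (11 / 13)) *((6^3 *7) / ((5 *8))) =-14742 / 11+189 *sqrt(26) / 2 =-858.32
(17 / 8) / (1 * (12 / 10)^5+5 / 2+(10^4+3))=53125 / 250199708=0.00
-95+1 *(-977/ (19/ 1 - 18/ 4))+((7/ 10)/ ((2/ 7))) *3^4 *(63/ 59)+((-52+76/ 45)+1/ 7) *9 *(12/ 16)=-34626799/ 119770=-289.11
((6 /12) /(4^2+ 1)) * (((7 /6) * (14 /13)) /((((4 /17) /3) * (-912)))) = -0.00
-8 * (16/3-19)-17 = 92.33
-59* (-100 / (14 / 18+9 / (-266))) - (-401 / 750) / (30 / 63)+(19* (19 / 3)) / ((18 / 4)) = 956760185209 / 120217500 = 7958.58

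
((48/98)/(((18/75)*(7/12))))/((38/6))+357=2330169/6517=357.55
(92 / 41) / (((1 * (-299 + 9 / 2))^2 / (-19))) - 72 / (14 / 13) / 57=-6149132 / 5240333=-1.17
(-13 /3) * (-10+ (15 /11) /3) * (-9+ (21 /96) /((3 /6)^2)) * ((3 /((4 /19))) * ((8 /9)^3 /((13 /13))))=-8990800 /2673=-3363.56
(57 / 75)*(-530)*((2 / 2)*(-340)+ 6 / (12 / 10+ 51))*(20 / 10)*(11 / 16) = 32754689 / 174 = 188245.34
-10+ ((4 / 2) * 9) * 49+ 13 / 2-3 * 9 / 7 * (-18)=13271 / 14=947.93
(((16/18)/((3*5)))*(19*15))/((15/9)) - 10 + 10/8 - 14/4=-127/60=-2.12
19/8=2.38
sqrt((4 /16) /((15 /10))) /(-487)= -sqrt(6) /2922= -0.00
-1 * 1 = -1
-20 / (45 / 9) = -4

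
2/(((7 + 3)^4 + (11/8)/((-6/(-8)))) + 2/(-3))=12/60007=0.00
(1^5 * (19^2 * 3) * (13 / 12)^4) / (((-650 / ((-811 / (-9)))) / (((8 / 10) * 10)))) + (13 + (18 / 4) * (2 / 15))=-637930207 / 388800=-1640.77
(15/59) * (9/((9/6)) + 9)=225/59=3.81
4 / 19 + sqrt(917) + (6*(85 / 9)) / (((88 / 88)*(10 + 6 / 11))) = 18461 / 3306 + sqrt(917) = 35.87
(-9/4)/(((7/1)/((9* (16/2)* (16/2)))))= -1296/7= -185.14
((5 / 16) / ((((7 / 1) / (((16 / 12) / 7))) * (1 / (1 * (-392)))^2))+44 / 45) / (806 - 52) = 29422 / 16965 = 1.73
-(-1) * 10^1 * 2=20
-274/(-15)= 274/15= 18.27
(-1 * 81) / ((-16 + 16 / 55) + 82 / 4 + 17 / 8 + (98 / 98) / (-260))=-51480 / 4393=-11.72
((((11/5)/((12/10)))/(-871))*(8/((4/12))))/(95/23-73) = 23/31356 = 0.00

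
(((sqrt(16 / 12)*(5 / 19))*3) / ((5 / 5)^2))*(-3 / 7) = -30*sqrt(3) / 133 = -0.39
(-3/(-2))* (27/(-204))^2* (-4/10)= -243/23120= -0.01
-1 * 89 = -89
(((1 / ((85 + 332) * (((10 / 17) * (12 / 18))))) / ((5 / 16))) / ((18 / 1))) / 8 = 17 / 125100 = 0.00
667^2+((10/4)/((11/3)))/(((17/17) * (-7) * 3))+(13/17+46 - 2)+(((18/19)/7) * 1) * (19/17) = 1164836907/2618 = 444933.88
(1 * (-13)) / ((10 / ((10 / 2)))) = -13 / 2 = -6.50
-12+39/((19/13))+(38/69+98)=148451/1311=113.23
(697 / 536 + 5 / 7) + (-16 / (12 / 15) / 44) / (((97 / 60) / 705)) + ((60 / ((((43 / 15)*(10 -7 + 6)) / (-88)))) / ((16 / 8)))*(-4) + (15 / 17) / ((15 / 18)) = 626723370159 / 2926473704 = 214.16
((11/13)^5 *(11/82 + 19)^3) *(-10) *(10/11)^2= -642623938122375/25589884853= -25112.42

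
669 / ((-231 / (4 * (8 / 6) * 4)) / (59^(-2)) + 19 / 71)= -3039936 / 171274427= -0.02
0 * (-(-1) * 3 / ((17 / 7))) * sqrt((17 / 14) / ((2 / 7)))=0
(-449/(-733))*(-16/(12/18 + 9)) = -21552/21257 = -1.01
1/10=0.10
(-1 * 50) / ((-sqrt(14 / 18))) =150 * sqrt(7) / 7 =56.69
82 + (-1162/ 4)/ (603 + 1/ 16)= 786570/ 9649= 81.52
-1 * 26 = -26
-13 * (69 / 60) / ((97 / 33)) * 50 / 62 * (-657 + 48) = 30045015 / 12028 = 2497.92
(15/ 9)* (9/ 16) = 0.94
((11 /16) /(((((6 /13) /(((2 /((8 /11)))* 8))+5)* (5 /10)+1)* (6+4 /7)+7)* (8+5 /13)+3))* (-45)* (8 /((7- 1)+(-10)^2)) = -143143 /15640088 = -0.01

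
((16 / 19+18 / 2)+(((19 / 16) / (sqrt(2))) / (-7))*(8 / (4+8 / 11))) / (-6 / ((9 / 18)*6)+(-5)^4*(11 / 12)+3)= 2244 / 130853 - 627*sqrt(2) / 2506868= 0.02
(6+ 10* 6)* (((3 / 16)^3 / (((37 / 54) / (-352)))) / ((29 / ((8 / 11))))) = -5.61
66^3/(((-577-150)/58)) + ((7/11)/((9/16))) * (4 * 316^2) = 30871897744/71973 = 428937.21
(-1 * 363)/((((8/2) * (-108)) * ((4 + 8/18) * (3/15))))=121/128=0.95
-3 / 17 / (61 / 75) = -225 / 1037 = -0.22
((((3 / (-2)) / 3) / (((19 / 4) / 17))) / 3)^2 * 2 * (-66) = -50864 / 1083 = -46.97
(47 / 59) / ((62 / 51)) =2397 / 3658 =0.66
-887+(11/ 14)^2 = -173731/ 196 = -886.38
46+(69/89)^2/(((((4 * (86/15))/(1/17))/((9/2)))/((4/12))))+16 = 5744143237/92644016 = 62.00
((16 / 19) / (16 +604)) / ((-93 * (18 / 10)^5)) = -2500 / 3234527073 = -0.00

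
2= 2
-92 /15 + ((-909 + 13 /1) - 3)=-13577 /15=-905.13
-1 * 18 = -18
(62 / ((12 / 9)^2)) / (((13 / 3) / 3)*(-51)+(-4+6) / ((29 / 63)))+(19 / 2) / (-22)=-496181 / 530728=-0.93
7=7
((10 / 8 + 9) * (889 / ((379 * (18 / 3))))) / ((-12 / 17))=-619633 / 109152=-5.68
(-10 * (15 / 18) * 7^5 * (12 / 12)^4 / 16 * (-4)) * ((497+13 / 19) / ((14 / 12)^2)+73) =3501849925 / 228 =15358990.90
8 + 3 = 11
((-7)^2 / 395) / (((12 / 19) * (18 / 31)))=28861 / 85320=0.34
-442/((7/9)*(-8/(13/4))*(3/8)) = 8619/14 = 615.64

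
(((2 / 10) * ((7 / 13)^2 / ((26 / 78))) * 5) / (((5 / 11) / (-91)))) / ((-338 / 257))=2908983 / 21970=132.41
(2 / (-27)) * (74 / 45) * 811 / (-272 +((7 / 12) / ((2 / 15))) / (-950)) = 36488512 / 100467621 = 0.36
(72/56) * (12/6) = 18/7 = 2.57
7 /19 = 0.37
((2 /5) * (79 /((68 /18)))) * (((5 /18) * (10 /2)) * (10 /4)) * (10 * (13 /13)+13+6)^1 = 842.28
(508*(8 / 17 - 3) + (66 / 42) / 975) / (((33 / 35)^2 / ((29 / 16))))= -2619.80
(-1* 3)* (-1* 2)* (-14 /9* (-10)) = 280 /3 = 93.33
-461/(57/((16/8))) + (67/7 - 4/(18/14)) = -11629/1197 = -9.72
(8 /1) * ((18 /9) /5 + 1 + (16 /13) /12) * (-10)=-4688 /39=-120.21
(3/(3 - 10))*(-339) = 1017/7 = 145.29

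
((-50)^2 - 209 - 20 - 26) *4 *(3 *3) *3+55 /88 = 1939685 /8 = 242460.62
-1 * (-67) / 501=67 / 501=0.13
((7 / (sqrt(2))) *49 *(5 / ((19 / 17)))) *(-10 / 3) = -145775 *sqrt(2) / 57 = -3616.79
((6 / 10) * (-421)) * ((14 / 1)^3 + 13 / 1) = -696418.20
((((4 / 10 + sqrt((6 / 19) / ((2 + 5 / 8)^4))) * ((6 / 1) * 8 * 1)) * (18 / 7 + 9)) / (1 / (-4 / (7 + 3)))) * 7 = -15552 / 25 - 55296 * sqrt(114) / 4655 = -748.91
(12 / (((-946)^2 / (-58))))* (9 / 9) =-174 / 223729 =-0.00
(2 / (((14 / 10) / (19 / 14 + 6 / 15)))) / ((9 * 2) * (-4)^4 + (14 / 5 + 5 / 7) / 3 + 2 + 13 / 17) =0.00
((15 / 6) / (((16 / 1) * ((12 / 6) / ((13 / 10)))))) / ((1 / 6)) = 0.61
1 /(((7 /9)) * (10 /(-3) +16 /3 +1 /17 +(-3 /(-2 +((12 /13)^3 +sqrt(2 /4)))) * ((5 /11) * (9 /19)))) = 122228876645865 /265027766215807 - 70845213969387 * sqrt(2) /1325138831079035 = 0.39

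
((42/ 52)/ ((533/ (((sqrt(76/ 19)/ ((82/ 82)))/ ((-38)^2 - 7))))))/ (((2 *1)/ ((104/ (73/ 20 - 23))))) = -560/ 98803809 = -0.00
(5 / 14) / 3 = 5 / 42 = 0.12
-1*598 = -598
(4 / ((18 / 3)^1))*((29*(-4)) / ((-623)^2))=-232 / 1164387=-0.00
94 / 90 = 47 / 45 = 1.04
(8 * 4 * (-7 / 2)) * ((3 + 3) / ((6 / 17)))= -1904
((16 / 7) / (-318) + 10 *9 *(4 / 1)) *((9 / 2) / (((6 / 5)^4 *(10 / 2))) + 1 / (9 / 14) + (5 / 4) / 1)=3894031 / 3339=1166.23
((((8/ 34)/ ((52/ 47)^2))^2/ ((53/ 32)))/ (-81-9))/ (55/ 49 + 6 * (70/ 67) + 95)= -16019992723/ 6617481730089750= -0.00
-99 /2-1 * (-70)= 41 /2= 20.50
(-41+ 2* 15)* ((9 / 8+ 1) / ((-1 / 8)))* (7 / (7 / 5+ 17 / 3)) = 19635 / 106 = 185.24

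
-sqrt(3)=-1.73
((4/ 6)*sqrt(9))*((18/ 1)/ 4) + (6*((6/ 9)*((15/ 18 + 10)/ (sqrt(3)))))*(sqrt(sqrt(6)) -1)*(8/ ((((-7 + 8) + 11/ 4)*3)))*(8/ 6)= 9 + 3328*sqrt(3)*(-1 + 6^(1/ 4))/ 243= 22.40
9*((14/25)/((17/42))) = 5292/425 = 12.45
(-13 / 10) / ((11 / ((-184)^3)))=40491776 / 55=736214.11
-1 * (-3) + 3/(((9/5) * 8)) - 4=-19/24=-0.79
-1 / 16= -0.06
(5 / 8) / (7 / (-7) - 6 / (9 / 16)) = -3 / 56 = -0.05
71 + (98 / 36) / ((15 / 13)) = 19807 / 270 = 73.36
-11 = -11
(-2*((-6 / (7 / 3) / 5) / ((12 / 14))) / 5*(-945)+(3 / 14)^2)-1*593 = -803359 / 980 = -819.75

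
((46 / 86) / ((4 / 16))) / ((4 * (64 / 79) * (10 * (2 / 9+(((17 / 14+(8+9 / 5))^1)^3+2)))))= 0.00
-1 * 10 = -10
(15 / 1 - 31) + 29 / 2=-3 / 2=-1.50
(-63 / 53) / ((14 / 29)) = -261 / 106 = -2.46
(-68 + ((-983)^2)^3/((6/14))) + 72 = 6315665890239968995/3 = 2105221963413322998.33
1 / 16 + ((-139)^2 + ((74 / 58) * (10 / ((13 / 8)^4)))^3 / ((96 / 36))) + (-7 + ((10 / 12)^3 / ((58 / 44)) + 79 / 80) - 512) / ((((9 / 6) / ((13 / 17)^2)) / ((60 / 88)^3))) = 808228582644690931567210796489 / 41965398192721346011935552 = 19259.40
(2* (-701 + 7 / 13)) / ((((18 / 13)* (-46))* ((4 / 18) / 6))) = 593.87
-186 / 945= -62 / 315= -0.20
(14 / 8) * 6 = 21 / 2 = 10.50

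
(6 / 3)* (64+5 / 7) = 906 / 7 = 129.43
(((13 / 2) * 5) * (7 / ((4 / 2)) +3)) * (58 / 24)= 24505 / 48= 510.52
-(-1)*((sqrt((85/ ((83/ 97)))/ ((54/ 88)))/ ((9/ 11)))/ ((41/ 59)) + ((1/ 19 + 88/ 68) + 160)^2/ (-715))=-543194645/ 14919047 + 1298*sqrt(22583055)/ 275643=-14.03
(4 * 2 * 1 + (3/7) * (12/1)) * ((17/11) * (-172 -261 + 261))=-3493.61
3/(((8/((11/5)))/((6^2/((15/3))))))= 297/50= 5.94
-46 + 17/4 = -167/4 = -41.75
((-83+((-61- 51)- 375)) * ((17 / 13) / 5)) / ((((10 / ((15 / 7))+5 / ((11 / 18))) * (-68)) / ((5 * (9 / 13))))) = 84645 / 143312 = 0.59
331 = 331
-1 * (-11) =11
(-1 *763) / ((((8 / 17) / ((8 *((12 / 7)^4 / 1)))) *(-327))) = 117504 / 343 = 342.58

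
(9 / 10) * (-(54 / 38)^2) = -6561 / 3610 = -1.82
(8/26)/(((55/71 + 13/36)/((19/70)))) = 97128/1320865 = 0.07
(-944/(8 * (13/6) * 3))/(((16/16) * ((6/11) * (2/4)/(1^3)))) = -2596/39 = -66.56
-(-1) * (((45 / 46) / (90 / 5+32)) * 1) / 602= 9 / 276920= 0.00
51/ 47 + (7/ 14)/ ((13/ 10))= 898/ 611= 1.47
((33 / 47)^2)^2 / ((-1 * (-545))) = 1185921 / 2659426145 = 0.00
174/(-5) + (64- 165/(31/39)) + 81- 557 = -101429/155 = -654.38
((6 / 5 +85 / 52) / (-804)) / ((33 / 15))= -1 / 624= -0.00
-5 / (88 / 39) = -195 / 88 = -2.22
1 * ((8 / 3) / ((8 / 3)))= 1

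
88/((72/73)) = 803/9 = 89.22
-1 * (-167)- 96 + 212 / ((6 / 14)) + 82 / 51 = 567.27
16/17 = 0.94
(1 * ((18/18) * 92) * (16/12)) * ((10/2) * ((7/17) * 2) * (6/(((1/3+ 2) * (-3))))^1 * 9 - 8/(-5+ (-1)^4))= -186208/51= -3651.14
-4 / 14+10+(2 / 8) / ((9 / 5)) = 2483 / 252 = 9.85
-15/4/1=-15/4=-3.75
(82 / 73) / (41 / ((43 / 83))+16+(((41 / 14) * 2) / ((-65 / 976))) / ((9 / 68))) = -14438970 / 7318552147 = -0.00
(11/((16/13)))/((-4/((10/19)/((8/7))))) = -1.03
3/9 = 1/3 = 0.33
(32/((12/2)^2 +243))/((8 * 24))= 1/1674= 0.00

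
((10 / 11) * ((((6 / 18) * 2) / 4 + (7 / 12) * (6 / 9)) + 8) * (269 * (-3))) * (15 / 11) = -94150 / 11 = -8559.09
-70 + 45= -25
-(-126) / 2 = 63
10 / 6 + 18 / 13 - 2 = 41 / 39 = 1.05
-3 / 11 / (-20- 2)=3 / 242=0.01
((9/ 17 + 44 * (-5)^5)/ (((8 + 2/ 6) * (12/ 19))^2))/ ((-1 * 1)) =843834251/ 170000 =4963.73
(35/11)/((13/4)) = 140/143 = 0.98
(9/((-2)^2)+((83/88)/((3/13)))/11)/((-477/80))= -76130/173151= -0.44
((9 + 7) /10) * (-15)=-24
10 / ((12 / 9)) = 15 / 2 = 7.50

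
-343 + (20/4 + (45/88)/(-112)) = -3331373/9856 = -338.00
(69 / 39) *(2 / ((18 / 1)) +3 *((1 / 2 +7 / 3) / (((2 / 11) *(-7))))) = -38065 / 3276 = -11.62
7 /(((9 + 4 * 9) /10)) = 14 /9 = 1.56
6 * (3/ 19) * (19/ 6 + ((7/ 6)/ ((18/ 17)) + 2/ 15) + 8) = 6697/ 570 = 11.75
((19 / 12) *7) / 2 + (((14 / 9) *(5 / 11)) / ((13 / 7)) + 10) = 163937 / 10296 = 15.92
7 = 7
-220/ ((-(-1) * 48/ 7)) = -385/ 12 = -32.08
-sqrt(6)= -2.45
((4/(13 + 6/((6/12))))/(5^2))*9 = 0.06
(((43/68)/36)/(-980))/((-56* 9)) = 43/1209116160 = 0.00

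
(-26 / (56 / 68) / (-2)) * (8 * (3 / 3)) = 884 / 7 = 126.29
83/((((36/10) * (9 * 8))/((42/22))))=2905/4752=0.61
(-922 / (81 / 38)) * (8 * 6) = -560576 / 27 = -20762.07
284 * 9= 2556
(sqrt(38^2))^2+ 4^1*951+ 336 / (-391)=2051632 / 391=5247.14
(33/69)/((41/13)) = 143/943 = 0.15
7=7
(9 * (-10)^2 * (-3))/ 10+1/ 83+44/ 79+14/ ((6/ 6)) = -1674861/ 6557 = -255.43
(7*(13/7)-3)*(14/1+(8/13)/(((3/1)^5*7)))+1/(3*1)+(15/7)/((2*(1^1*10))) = 12422561/88452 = 140.44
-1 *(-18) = 18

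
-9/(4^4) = -9/256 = -0.04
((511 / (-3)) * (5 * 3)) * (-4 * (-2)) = -20440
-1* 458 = -458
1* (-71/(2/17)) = -1207/2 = -603.50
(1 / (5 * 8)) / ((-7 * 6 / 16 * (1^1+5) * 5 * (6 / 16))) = -4 / 4725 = -0.00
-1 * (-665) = 665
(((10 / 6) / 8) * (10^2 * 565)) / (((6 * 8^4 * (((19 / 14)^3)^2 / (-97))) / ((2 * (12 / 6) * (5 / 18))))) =-8.26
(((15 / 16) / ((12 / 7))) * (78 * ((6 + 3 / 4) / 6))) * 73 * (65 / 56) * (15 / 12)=5082.69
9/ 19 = 0.47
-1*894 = -894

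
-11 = -11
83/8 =10.38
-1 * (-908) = 908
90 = 90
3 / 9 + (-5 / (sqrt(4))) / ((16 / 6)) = -29 / 48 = -0.60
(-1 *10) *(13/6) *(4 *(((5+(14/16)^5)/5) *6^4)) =-123841.99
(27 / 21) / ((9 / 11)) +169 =1194 / 7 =170.57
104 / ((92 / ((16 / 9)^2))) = 6656 / 1863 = 3.57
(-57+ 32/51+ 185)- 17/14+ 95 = 158803/714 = 222.41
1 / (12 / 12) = 1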